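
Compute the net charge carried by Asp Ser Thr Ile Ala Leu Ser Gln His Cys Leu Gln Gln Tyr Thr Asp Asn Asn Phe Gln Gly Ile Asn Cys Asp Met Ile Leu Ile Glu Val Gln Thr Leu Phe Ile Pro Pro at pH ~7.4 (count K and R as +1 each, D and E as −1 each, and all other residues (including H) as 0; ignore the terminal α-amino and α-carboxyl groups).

-4

Positive (K, R): none → +0.
Negative (D, E): Asp1, Asp16, Asp25, Glu30 → −4.
Net charge = (+0) + (−4) = −4.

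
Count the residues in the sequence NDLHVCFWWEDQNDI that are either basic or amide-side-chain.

Basic: H, K, R. Amide-side-chain: N, Q.
Basic residues here: H4 (1).
Amide-side-chain residues here: N1, Q12, N13 (3).
The two groups share no amino acid, so total = 1 + 3 = 4.

4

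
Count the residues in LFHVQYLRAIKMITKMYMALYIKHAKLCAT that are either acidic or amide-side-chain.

1

Acidic: D, E. Amide-side-chain: N, Q.
Acidic residues here: none (0).
Amide-side-chain residues here: Q5 (1).
The two groups share no amino acid, so total = 0 + 1 = 1.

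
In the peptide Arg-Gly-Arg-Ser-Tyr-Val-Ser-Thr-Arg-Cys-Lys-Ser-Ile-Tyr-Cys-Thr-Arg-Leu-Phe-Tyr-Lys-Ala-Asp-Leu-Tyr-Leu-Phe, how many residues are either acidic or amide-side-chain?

Acidic: D, E. Amide-side-chain: N, Q.
Acidic residues here: Asp23 (1).
Amide-side-chain residues here: none (0).
The two groups share no amino acid, so total = 1 + 0 = 1.

1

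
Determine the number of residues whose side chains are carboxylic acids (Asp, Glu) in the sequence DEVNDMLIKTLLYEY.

Matching residues: D1, E2, D5, E14.

4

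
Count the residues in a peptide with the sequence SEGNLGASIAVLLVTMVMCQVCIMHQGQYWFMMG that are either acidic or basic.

Acidic: D, E. Basic: H, K, R.
Acidic residues here: E2 (1).
Basic residues here: H25 (1).
The two groups share no amino acid, so total = 1 + 1 = 2.

2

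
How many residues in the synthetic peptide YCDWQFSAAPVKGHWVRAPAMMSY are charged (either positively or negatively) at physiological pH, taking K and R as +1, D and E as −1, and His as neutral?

3

Charged side chains at pH ~7.4: K, R (positive); D, E (negative).
Matching residues: D3, K12, R17.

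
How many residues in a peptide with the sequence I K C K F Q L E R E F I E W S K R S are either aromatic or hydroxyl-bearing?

Aromatic: F, W, Y. Hydroxyl-bearing: S, T, Y.
Aromatic residues here: F5, F11, W14 (3).
Hydroxyl-bearing residues here: S15, S18 (2).
(Y belongs to both groups, but none appear in this sequence.) Total = 3 + 2 = 5.

5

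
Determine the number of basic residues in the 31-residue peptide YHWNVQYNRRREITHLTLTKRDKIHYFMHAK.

Lysine (K), arginine (R), and histidine (H) have basic, nitrogen-containing side chains.
Matching residues: H2, R9, R10, R11, H15, K20, R21, K23, H25, H29, K31.

11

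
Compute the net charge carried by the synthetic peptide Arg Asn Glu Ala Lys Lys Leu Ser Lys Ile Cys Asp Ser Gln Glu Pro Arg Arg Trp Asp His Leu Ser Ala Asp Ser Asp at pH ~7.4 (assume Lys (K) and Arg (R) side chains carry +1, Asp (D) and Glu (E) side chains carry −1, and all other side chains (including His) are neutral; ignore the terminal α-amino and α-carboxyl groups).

Positive (K, R): Arg1, Lys5, Lys6, Lys9, Arg17, Arg18 → +6.
Negative (D, E): Glu3, Asp12, Glu15, Asp20, Asp25, Asp27 → −6.
Net charge = (+6) + (−6) = 0.

0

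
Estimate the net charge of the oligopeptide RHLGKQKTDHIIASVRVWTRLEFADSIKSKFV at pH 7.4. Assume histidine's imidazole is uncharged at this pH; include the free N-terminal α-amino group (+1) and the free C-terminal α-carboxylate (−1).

At pH ~7.4 the Lys and Arg side chains are protonated (+1), the Asp and Glu side chains are deprotonated (−1), and with His taken as neutral all other side chains carry no charge.
Positive (K, R): R1, K5, K7, R16, R20, K28, K30 → +7.
Negative (D, E): D9, E22, D25 → −3.
The N-terminus (+1) and C-terminus (−1) cancel.
Net charge = (+7) + (−3) = +4.

+4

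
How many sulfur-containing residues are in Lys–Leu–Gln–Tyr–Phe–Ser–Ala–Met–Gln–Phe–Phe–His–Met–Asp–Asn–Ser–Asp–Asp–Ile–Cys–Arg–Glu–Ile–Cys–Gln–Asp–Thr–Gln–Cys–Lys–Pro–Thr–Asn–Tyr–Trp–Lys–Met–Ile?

Cysteine (C, thiol) and methionine (M, thioether) are the two sulfur-containing amino acids.
Matching residues: Met8, Met13, Cys20, Cys24, Cys29, Met37.

6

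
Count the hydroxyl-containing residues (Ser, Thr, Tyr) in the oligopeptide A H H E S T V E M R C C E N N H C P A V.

Matching residues: S5, T6.

2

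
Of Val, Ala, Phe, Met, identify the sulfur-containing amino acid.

Met

Only Cys (C) and Met (M) have a sulfur atom in the side chain.
Of the listed options, only Met belongs to this group.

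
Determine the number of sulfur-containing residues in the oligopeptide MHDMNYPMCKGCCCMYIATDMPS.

Cysteine (C, thiol) and methionine (M, thioether) are the two sulfur-containing amino acids.
Matching residues: M1, M4, M8, C9, C12, C13, C14, M15, M21.

9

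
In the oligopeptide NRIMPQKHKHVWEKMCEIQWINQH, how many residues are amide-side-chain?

Asparagine (N) and glutamine (Q) have uncharged amide side chains.
Matching residues: N1, Q6, Q19, N22, Q23.

5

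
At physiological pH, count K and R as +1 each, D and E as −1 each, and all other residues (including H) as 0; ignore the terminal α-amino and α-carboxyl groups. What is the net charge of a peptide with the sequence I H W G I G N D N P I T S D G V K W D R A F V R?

0

Positive (K, R): K17, R20, R24 → +3.
Negative (D, E): D8, D14, D19 → −3.
Net charge = (+3) + (−3) = 0.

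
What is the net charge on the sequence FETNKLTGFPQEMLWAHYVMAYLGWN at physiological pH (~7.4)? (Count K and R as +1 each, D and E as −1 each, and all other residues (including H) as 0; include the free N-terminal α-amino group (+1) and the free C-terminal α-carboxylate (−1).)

Positive (K, R): K5 → +1.
Negative (D, E): E2, E12 → −2.
The N-terminus (+1) and C-terminus (−1) cancel.
Net charge = (+1) + (−2) = −1.

-1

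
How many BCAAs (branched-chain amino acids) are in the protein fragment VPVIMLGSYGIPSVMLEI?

V, L, and I make up the branched-chain aliphatic group.
Matching residues: V1, V3, I4, L6, I11, V14, L16, I18.

8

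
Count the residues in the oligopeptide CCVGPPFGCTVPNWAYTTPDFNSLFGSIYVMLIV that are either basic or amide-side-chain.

2

Basic: H, K, R. Amide-side-chain: N, Q.
Basic residues here: none (0).
Amide-side-chain residues here: N13, N22 (2).
The two groups share no amino acid, so total = 0 + 2 = 2.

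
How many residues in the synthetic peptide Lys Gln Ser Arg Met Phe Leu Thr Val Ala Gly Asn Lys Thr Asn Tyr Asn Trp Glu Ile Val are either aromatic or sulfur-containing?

Aromatic: F, W, Y. Sulfur-containing: C, M.
Aromatic residues here: Phe6, Tyr16, Trp18 (3).
Sulfur-containing residues here: Met5 (1).
The two groups share no amino acid, so total = 3 + 1 = 4.

4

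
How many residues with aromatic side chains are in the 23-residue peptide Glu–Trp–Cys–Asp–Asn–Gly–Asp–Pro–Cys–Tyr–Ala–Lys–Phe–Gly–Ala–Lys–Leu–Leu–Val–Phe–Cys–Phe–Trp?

Phenylalanine (F), tryptophan (W), and tyrosine (Y) have aromatic ring side chains.
Matching residues: Trp2, Tyr10, Phe13, Phe20, Phe22, Trp23.

6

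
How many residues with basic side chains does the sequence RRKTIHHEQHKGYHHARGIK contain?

K, R, and H are the three residues with basic side chains (ε-amine, guanidinium, and imidazole respectively).
Matching residues: R1, R2, K3, H6, H7, H10, K11, H14, H15, R17, K20.

11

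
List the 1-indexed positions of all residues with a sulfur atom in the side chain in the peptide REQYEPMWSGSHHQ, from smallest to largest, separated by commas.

Only Cys (C) and Met (M) have a sulfur atom in the side chain.
Matching residues: M7.

7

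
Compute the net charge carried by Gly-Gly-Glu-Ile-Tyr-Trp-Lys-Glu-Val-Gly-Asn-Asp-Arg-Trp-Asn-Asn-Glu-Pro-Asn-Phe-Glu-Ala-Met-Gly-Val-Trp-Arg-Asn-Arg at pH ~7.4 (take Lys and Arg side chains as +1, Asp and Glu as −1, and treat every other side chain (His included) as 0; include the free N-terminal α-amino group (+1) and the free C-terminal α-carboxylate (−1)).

-1

Positive (K, R): Lys7, Arg13, Arg27, Arg29 → +4.
Negative (D, E): Glu3, Glu8, Asp12, Glu17, Glu21 → −5.
The N-terminus (+1) and C-terminus (−1) cancel.
Net charge = (+4) + (−5) = −1.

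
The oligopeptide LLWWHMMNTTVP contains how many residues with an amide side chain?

1

Only N (asparagine) and Q (glutamine) carry a side-chain carboxamide.
Matching residues: N8.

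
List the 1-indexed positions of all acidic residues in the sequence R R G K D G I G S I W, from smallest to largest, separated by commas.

Only D (aspartate) and E (glutamate) carry a side-chain carboxylic acid.
Matching residues: D5.

5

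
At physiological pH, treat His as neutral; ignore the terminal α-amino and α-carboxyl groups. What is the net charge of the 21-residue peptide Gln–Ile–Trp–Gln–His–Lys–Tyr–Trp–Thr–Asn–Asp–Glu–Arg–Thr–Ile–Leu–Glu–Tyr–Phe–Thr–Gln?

-1

At pH ~7.4 the Lys and Arg side chains are protonated (+1), the Asp and Glu side chains are deprotonated (−1), and with His taken as neutral all other side chains carry no charge.
Positive (K, R): Lys6, Arg13 → +2.
Negative (D, E): Asp11, Glu12, Glu17 → −3.
Net charge = (+2) + (−3) = −1.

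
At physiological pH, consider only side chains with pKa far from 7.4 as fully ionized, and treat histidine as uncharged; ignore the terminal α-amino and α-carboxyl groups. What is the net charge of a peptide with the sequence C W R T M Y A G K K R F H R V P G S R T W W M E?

The side chains ionized at physiological pH are Lys/Arg (+1) and Asp/Glu (−1); with His treated as neutral, nothing else contributes.
Positive (K, R): R3, K9, K10, R11, R14, R19 → +6.
Negative (D, E): E24 → −1.
Net charge = (+6) + (−1) = +5.

+5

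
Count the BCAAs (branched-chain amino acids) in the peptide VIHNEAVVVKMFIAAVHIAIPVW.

10

V, L, and I make up the branched-chain aliphatic group.
Matching residues: V1, I2, V7, V8, V9, I13, V16, I18, I20, V22.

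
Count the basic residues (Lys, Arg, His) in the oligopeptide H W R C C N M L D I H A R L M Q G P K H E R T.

7

Matching residues: H1, R3, H11, R13, K19, H20, R22.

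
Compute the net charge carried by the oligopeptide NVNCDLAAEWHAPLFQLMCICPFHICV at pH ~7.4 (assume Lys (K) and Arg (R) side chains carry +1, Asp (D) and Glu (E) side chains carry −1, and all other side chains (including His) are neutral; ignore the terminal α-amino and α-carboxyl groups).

Positive (K, R): none → +0.
Negative (D, E): D5, E9 → −2.
Net charge = (+0) + (−2) = −2.

-2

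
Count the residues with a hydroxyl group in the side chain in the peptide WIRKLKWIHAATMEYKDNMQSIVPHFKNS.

S, T, and Y are the three residues with a side-chain hydroxyl.
Matching residues: T12, Y15, S21, S29.

4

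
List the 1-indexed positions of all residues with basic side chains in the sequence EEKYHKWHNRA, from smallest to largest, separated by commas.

3, 5, 6, 8, 10

The basic amino acids are Lys (K), Arg (R), and His (H).
Matching residues: K3, H5, K6, H8, R10.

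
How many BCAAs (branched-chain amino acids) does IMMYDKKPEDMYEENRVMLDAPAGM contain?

Valine (V), leucine (L), and isoleucine (I) are the branched-chain amino acids.
Matching residues: I1, V17, L19.

3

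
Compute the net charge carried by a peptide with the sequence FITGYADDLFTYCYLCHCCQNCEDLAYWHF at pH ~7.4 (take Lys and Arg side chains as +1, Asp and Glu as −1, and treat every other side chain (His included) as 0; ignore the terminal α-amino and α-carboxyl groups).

Positive (K, R): none → +0.
Negative (D, E): D7, D8, E23, D24 → −4.
Net charge = (+0) + (−4) = −4.

-4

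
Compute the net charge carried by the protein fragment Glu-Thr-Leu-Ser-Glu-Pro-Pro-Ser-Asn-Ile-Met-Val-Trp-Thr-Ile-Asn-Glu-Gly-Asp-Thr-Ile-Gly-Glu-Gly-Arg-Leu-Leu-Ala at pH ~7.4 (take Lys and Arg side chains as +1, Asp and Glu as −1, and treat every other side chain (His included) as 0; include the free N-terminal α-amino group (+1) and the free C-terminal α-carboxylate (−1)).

Positive (K, R): Arg25 → +1.
Negative (D, E): Glu1, Glu5, Glu17, Asp19, Glu23 → −5.
The N-terminus (+1) and C-terminus (−1) cancel.
Net charge = (+1) + (−5) = −4.

-4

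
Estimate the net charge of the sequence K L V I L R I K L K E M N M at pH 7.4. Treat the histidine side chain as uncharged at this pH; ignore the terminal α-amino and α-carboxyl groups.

+3

The side chains ionized at physiological pH are Lys/Arg (+1) and Asp/Glu (−1); with His treated as neutral, nothing else contributes.
Positive (K, R): K1, R6, K8, K10 → +4.
Negative (D, E): E11 → −1.
Net charge = (+4) + (−1) = +3.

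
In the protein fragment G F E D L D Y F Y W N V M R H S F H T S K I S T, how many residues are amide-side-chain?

1

The amide-side-chain residues are Asn (N) and Gln (Q).
Matching residues: N11.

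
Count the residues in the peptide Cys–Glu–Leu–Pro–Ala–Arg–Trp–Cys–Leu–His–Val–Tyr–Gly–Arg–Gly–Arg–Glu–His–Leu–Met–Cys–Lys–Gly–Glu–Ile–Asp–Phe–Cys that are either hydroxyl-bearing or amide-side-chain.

1

Hydroxyl-bearing: S, T, Y. Amide-side-chain: N, Q.
Hydroxyl-bearing residues here: Tyr12 (1).
Amide-side-chain residues here: none (0).
The two groups share no amino acid, so total = 1 + 0 = 1.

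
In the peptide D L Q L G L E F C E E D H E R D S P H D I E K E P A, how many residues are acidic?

10

Only D (aspartate) and E (glutamate) carry a side-chain carboxylic acid.
Matching residues: D1, E7, E10, E11, D12, E14, D16, D20, E22, E24.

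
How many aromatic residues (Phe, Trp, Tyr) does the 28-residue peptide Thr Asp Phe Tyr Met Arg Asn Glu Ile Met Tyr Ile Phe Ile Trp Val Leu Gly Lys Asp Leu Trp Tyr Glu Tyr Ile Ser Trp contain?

9

Matching residues: Phe3, Tyr4, Tyr11, Phe13, Trp15, Trp22, Tyr23, Tyr25, Trp28.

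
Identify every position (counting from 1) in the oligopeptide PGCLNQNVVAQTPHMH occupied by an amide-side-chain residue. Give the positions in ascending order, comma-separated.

The amide-side-chain residues are Asn (N) and Gln (Q).
Matching residues: N5, Q6, N7, Q11.

5, 6, 7, 11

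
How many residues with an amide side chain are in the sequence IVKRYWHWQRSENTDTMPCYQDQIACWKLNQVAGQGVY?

Only N (asparagine) and Q (glutamine) carry a side-chain carboxamide.
Matching residues: Q9, N13, Q21, Q23, N30, Q31, Q35.

7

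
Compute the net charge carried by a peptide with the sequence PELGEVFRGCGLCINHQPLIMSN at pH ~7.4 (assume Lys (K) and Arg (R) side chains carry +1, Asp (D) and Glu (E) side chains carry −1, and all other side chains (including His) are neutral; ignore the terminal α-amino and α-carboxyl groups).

-1

Positive (K, R): R8 → +1.
Negative (D, E): E2, E5 → −2.
Net charge = (+1) + (−2) = −1.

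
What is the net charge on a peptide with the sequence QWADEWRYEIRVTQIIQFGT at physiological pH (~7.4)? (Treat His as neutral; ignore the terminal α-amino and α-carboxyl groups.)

At pH ~7.4 the Lys and Arg side chains are protonated (+1), the Asp and Glu side chains are deprotonated (−1), and with His taken as neutral all other side chains carry no charge.
Positive (K, R): R7, R11 → +2.
Negative (D, E): D4, E5, E9 → −3.
Net charge = (+2) + (−3) = −1.

-1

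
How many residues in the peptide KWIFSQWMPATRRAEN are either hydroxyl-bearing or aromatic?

Hydroxyl-bearing: S, T, Y. Aromatic: F, W, Y.
Hydroxyl-bearing residues here: S5, T11 (2).
Aromatic residues here: W2, F4, W7 (3).
(Y belongs to both groups, but none appear in this sequence.) Total = 2 + 3 = 5.

5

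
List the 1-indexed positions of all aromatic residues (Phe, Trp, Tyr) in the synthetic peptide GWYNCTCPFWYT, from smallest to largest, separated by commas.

Matching residues: W2, Y3, F9, W10, Y11.

2, 3, 9, 10, 11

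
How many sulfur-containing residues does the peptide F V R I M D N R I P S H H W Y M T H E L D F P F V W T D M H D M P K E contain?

4

Cysteine (C, thiol) and methionine (M, thioether) are the two sulfur-containing amino acids.
Matching residues: M5, M16, M29, M32.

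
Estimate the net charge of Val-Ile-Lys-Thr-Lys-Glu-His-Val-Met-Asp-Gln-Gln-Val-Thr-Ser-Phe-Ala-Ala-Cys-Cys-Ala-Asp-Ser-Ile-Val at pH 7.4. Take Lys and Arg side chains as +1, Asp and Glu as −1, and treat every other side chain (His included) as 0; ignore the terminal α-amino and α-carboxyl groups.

Positive (K, R): Lys3, Lys5 → +2.
Negative (D, E): Glu6, Asp10, Asp22 → −3.
Net charge = (+2) + (−3) = −1.

-1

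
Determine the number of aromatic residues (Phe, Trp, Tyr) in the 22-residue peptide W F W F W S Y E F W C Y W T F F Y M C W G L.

Matching residues: W1, F2, W3, F4, W5, Y7, F9, W10, Y12, W13, F15, F16, Y17, W20.

14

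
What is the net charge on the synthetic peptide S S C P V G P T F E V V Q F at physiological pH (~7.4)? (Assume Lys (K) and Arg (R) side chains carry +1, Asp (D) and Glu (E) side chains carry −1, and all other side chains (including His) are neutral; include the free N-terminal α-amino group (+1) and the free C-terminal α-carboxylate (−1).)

Positive (K, R): none → +0.
Negative (D, E): E10 → −1.
The N-terminus (+1) and C-terminus (−1) cancel.
Net charge = (+0) + (−1) = −1.

-1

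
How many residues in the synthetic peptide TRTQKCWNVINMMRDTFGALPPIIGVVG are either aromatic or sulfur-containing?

5

Aromatic: F, W, Y. Sulfur-containing: C, M.
Aromatic residues here: W7, F17 (2).
Sulfur-containing residues here: C6, M12, M13 (3).
The two groups share no amino acid, so total = 2 + 3 = 5.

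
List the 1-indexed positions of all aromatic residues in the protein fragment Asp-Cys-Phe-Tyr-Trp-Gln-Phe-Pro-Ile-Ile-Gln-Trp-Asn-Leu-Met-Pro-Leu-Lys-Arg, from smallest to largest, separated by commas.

F, W, and Y each carry an aromatic ring on the side chain.
Matching residues: Phe3, Tyr4, Trp5, Phe7, Trp12.

3, 4, 5, 7, 12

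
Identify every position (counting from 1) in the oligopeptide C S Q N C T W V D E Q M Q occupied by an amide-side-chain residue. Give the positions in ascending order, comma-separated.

3, 4, 11, 13

Asparagine (N) and glutamine (Q) have uncharged amide side chains.
Matching residues: Q3, N4, Q11, Q13.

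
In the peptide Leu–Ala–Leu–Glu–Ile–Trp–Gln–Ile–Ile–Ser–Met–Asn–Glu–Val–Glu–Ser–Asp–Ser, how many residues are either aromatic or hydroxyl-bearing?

4

Aromatic: F, W, Y. Hydroxyl-bearing: S, T, Y.
Aromatic residues here: Trp6 (1).
Hydroxyl-bearing residues here: Ser10, Ser16, Ser18 (3).
(Y belongs to both groups, but none appear in this sequence.) Total = 1 + 3 = 4.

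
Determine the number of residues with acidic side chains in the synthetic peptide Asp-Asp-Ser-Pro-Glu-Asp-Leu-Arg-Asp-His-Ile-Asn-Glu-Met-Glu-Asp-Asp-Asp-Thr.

10

Only D (aspartate) and E (glutamate) carry a side-chain carboxylic acid.
Matching residues: Asp1, Asp2, Glu5, Asp6, Asp9, Glu13, Glu15, Asp16, Asp17, Asp18.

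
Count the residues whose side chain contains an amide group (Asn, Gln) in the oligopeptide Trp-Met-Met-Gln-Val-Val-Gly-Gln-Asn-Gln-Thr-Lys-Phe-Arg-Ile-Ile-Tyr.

4

Matching residues: Gln4, Gln8, Asn9, Gln10.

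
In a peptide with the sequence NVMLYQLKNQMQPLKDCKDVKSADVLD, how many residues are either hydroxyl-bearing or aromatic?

2

Hydroxyl-bearing: S, T, Y. Aromatic: F, W, Y.
Hydroxyl-bearing residues here: Y5, S22 (2).
Aromatic residues here: Y5 (1).
Y is in both groups, so the 1 Y residue must not be double-counted.
Total = 2 + 1 − 1 = 2.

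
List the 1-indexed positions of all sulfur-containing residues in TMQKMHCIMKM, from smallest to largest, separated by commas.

2, 5, 7, 9, 11

Cysteine (C, thiol) and methionine (M, thioether) are the two sulfur-containing amino acids.
Matching residues: M2, M5, C7, M9, M11.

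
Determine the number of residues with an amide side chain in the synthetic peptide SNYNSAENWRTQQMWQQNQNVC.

The amide-side-chain residues are Asn (N) and Gln (Q).
Matching residues: N2, N4, N8, Q12, Q13, Q16, Q17, N18, Q19, N20.

10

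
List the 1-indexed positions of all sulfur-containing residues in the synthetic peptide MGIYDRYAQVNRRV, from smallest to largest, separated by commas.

1

Only Cys (C) and Met (M) have a sulfur atom in the side chain.
Matching residues: M1.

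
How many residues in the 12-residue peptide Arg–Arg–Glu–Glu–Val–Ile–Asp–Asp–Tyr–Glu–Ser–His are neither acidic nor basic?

4

Acidic: D, E. Basic: K, R, H. All other residues are neither.
Matching residues: Val5, Ile6, Tyr9, Ser11.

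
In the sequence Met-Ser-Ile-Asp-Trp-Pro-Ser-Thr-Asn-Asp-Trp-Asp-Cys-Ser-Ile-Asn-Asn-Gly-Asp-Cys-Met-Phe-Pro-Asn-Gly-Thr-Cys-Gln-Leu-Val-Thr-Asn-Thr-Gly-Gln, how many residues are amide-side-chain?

Asparagine (N) and glutamine (Q) have uncharged amide side chains.
Matching residues: Asn9, Asn16, Asn17, Asn24, Gln28, Asn32, Gln35.

7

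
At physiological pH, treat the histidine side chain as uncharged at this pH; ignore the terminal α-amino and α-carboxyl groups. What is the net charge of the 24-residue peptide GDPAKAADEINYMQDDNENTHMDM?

-6

At pH ~7.4 the Lys and Arg side chains are protonated (+1), the Asp and Glu side chains are deprotonated (−1), and with His taken as neutral all other side chains carry no charge.
Positive (K, R): K5 → +1.
Negative (D, E): D2, D8, E9, D15, D16, E18, D23 → −7.
Net charge = (+1) + (−7) = −6.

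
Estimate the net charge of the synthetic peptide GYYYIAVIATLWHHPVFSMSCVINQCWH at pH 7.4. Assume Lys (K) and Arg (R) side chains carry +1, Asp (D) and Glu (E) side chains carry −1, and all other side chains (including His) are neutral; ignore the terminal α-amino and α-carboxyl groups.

0

Positive (K, R): none → +0.
Negative (D, E): none → −0.
Net charge = (+0) + (−0) = 0.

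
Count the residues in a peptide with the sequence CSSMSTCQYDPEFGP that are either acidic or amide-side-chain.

Acidic: D, E. Amide-side-chain: N, Q.
Acidic residues here: D10, E12 (2).
Amide-side-chain residues here: Q8 (1).
The two groups share no amino acid, so total = 2 + 1 = 3.

3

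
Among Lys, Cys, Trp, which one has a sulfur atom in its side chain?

Only Cys (C) and Met (M) have a sulfur atom in the side chain.
Of the listed options, only Cys belongs to this group.

Cys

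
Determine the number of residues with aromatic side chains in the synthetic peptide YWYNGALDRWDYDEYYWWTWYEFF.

13

F, W, and Y each carry an aromatic ring on the side chain.
Matching residues: Y1, W2, Y3, W10, Y12, Y15, Y16, W17, W18, W20, Y21, F23, F24.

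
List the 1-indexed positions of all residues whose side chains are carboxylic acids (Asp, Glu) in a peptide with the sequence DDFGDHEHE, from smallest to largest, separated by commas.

1, 2, 5, 7, 9

Matching residues: D1, D2, D5, E7, E9.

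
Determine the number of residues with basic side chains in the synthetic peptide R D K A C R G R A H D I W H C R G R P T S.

8

K, R, and H are the three residues with basic side chains (ε-amine, guanidinium, and imidazole respectively).
Matching residues: R1, K3, R6, R8, H10, H14, R16, R18.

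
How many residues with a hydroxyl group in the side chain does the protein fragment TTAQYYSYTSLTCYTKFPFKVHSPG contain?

S, T, and Y are the three residues with a side-chain hydroxyl.
Matching residues: T1, T2, Y5, Y6, S7, Y8, T9, S10, T12, Y14, T15, S23.

12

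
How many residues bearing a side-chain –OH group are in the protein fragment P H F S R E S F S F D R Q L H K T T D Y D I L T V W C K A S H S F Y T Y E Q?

12

S, T, and Y are the three residues with a side-chain hydroxyl.
Matching residues: S4, S7, S9, T17, T18, Y20, T24, S30, S32, Y34, T35, Y36.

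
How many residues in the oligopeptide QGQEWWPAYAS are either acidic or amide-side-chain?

Acidic: D, E. Amide-side-chain: N, Q.
Acidic residues here: E4 (1).
Amide-side-chain residues here: Q1, Q3 (2).
The two groups share no amino acid, so total = 1 + 2 = 3.

3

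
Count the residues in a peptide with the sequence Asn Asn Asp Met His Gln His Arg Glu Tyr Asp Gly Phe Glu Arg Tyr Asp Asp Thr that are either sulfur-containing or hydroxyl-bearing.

Sulfur-containing: C, M. Hydroxyl-bearing: S, T, Y.
Sulfur-containing residues here: Met4 (1).
Hydroxyl-bearing residues here: Tyr10, Tyr16, Thr19 (3).
The two groups share no amino acid, so total = 1 + 3 = 4.

4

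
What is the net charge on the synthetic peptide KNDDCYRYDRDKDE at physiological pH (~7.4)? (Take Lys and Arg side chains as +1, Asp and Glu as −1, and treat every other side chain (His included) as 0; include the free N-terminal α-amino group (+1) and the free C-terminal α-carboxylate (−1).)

-2

Positive (K, R): K1, R7, R10, K12 → +4.
Negative (D, E): D3, D4, D9, D11, D13, E14 → −6.
The N-terminus (+1) and C-terminus (−1) cancel.
Net charge = (+4) + (−6) = −2.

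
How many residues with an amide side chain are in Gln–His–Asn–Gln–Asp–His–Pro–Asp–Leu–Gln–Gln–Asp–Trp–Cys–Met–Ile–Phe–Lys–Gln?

6

The amide-side-chain residues are Asn (N) and Gln (Q).
Matching residues: Gln1, Asn3, Gln4, Gln10, Gln11, Gln19.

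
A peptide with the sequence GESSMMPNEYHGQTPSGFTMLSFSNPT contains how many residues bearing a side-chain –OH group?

9

S, T, and Y are the three residues with a side-chain hydroxyl.
Matching residues: S3, S4, Y10, T14, S16, T19, S22, S24, T27.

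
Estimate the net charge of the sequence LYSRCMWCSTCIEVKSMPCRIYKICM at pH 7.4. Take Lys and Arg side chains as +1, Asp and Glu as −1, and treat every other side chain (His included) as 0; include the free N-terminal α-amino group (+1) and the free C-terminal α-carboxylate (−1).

Positive (K, R): R4, K15, R20, K23 → +4.
Negative (D, E): E13 → −1.
The N-terminus (+1) and C-terminus (−1) cancel.
Net charge = (+4) + (−1) = +3.

+3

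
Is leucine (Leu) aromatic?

No

Phenylalanine (F), tryptophan (W), and tyrosine (Y) have aromatic ring side chains.
Leucine is not in this group.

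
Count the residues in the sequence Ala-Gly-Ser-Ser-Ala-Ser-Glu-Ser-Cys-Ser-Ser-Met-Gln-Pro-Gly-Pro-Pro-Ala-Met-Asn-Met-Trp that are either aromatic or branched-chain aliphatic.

1

Aromatic: F, W, Y. Branched-chain aliphatic: I, L, V.
Aromatic residues here: Trp22 (1).
Branched-chain aliphatic residues here: none (0).
The two groups share no amino acid, so total = 1 + 0 = 1.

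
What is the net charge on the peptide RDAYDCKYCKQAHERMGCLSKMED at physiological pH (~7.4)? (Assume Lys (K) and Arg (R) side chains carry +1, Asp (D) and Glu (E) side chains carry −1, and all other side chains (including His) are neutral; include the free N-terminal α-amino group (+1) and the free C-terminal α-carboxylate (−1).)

Positive (K, R): R1, K7, K10, R15, K21 → +5.
Negative (D, E): D2, D5, E14, E23, D24 → −5.
The N-terminus (+1) and C-terminus (−1) cancel.
Net charge = (+5) + (−5) = 0.

0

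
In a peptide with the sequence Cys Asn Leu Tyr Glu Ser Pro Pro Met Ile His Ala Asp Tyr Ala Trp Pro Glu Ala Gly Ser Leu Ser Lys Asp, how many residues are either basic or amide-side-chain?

Basic: H, K, R. Amide-side-chain: N, Q.
Basic residues here: His11, Lys24 (2).
Amide-side-chain residues here: Asn2 (1).
The two groups share no amino acid, so total = 2 + 1 = 3.

3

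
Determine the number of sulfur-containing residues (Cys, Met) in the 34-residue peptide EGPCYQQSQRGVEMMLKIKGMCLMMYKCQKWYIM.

Matching residues: C4, M14, M15, M21, C22, M24, M25, C28, M34.

9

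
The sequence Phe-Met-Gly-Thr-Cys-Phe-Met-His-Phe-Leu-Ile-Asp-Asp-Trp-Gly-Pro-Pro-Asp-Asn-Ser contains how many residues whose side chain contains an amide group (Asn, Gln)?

Matching residues: Asn19.

1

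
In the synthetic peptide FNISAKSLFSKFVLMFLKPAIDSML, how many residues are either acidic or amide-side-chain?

Acidic: D, E. Amide-side-chain: N, Q.
Acidic residues here: D22 (1).
Amide-side-chain residues here: N2 (1).
The two groups share no amino acid, so total = 1 + 1 = 2.

2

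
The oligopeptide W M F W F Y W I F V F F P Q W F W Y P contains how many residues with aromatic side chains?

13

Phenylalanine (F), tryptophan (W), and tyrosine (Y) have aromatic ring side chains.
Matching residues: W1, F3, W4, F5, Y6, W7, F9, F11, F12, W15, F16, W17, Y18.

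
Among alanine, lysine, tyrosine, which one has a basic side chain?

K, R, and H are the three residues with basic side chains (ε-amine, guanidinium, and imidazole respectively).
Of the listed options, only lysine belongs to this group.

lysine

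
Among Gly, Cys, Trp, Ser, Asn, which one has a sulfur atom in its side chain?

The sulfur-bearing residues are cysteine (–SH) and methionine (–S–CH₃).
Of the listed options, only Cys belongs to this group.

Cys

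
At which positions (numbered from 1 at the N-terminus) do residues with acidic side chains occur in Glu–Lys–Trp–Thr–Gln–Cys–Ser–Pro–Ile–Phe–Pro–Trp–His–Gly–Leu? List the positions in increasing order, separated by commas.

1

The acidic residues are Asp (D) and Glu (E), whose side chains end in a carboxylate group.
Matching residues: Glu1.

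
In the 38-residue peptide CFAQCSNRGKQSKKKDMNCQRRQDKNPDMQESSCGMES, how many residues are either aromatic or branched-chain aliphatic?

Aromatic: F, W, Y. Branched-chain aliphatic: I, L, V.
Aromatic residues here: F2 (1).
Branched-chain aliphatic residues here: none (0).
The two groups share no amino acid, so total = 1 + 0 = 1.

1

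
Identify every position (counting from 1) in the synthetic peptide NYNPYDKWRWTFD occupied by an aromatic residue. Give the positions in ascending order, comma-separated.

Phenylalanine (F), tryptophan (W), and tyrosine (Y) have aromatic ring side chains.
Matching residues: Y2, Y5, W8, W10, F12.

2, 5, 8, 10, 12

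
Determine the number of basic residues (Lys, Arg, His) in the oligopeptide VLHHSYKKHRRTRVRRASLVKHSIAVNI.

Matching residues: H3, H4, K7, K8, H9, R10, R11, R13, R15, R16, K21, H22.

12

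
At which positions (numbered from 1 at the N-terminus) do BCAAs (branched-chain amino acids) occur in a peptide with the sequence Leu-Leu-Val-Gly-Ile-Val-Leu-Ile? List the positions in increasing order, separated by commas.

1, 2, 3, 5, 6, 7, 8

The BCAAs are Val, Leu, and Ile — aliphatic side chains with a branch point.
Matching residues: Leu1, Leu2, Val3, Ile5, Val6, Leu7, Ile8.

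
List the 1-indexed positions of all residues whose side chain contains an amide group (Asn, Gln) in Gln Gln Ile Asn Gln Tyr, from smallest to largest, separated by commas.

Matching residues: Gln1, Gln2, Asn4, Gln5.

1, 2, 4, 5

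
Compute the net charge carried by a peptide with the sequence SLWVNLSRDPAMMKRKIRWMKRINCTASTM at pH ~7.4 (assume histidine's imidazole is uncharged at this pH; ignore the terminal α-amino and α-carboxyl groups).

+6

Near pH 7.4, K and R contribute +1 each, D and E contribute −1 each, and every other side chain (His included, as stated) is uncharged.
Positive (K, R): R8, K14, R15, K16, R18, K21, R22 → +7.
Negative (D, E): D9 → −1.
Net charge = (+7) + (−1) = +6.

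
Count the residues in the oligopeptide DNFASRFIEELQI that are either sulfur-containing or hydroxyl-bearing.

Sulfur-containing: C, M. Hydroxyl-bearing: S, T, Y.
Sulfur-containing residues here: none (0).
Hydroxyl-bearing residues here: S5 (1).
The two groups share no amino acid, so total = 0 + 1 = 1.

1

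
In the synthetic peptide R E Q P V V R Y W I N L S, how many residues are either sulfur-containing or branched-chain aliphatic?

Sulfur-containing: C, M. Branched-chain aliphatic: I, L, V.
Sulfur-containing residues here: none (0).
Branched-chain aliphatic residues here: V5, V6, I10, L12 (4).
The two groups share no amino acid, so total = 0 + 4 = 4.

4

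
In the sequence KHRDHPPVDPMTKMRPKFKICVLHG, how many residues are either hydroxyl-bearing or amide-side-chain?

1

Hydroxyl-bearing: S, T, Y. Amide-side-chain: N, Q.
Hydroxyl-bearing residues here: T12 (1).
Amide-side-chain residues here: none (0).
The two groups share no amino acid, so total = 1 + 0 = 1.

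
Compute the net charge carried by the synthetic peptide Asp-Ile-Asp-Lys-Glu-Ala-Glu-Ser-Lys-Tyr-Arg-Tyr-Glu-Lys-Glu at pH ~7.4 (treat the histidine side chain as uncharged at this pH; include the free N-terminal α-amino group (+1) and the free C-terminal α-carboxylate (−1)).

The side chains ionized at physiological pH are Lys/Arg (+1) and Asp/Glu (−1); with His treated as neutral, nothing else contributes.
Positive (K, R): Lys4, Lys9, Arg11, Lys14 → +4.
Negative (D, E): Asp1, Asp3, Glu5, Glu7, Glu13, Glu15 → −6.
The N-terminus (+1) and C-terminus (−1) cancel.
Net charge = (+4) + (−6) = −2.

-2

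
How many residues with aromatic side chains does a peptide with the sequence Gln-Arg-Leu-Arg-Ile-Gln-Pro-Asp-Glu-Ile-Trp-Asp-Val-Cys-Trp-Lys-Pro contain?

The aromatic amino acids are Phe (F, benzyl), Trp (W, indole), and Tyr (Y, phenol).
Matching residues: Trp11, Trp15.

2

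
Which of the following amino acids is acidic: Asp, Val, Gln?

Aspartate (D) and glutamate (E) have carboxylic-acid side chains and are the acidic amino acids.
Of the listed options, only Asp belongs to this group.

Asp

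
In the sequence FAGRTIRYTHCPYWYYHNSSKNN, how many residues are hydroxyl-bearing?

8

Serine (S), threonine (T), and tyrosine (Y) each carry a hydroxyl group on the side chain.
Matching residues: T5, Y8, T9, Y13, Y15, Y16, S19, S20.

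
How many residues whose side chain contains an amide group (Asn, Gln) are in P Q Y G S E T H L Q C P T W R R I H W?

2

Matching residues: Q2, Q10.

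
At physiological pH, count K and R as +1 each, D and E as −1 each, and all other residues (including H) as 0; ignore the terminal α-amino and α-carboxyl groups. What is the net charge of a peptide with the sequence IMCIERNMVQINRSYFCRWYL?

+2

Positive (K, R): R6, R13, R18 → +3.
Negative (D, E): E5 → −1.
Net charge = (+3) + (−1) = +2.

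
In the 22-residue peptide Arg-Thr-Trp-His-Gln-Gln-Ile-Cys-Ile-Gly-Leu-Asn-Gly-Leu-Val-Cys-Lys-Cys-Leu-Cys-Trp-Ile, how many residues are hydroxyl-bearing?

The –OH-bearing residues are Ser, Thr (aliphatic alcohols), and Tyr (phenol).
Matching residues: Thr2.

1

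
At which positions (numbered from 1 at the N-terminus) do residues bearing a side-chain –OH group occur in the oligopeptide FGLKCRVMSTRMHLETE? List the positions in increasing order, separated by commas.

S, T, and Y are the three residues with a side-chain hydroxyl.
Matching residues: S9, T10, T16.

9, 10, 16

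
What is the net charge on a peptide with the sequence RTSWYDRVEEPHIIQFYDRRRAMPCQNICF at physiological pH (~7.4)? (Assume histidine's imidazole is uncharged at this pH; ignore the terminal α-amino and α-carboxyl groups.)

+1

At pH ~7.4 the Lys and Arg side chains are protonated (+1), the Asp and Glu side chains are deprotonated (−1), and with His taken as neutral all other side chains carry no charge.
Positive (K, R): R1, R7, R19, R20, R21 → +5.
Negative (D, E): D6, E9, E10, D18 → −4.
Net charge = (+5) + (−4) = +1.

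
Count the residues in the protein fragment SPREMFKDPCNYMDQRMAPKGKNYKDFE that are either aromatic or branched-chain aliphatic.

Aromatic: F, W, Y. Branched-chain aliphatic: I, L, V.
Aromatic residues here: F6, Y12, Y24, F27 (4).
Branched-chain aliphatic residues here: none (0).
The two groups share no amino acid, so total = 4 + 0 = 4.

4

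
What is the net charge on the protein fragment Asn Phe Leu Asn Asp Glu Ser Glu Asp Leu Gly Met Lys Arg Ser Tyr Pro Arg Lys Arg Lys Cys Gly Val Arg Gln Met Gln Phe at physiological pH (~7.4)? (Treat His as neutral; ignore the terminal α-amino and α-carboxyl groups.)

At pH ~7.4 the Lys and Arg side chains are protonated (+1), the Asp and Glu side chains are deprotonated (−1), and with His taken as neutral all other side chains carry no charge.
Positive (K, R): Lys13, Arg14, Arg18, Lys19, Arg20, Lys21, Arg25 → +7.
Negative (D, E): Asp5, Glu6, Glu8, Asp9 → −4.
Net charge = (+7) + (−4) = +3.

+3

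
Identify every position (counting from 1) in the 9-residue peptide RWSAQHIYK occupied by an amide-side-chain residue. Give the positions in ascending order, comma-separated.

Matching residues: Q5.

5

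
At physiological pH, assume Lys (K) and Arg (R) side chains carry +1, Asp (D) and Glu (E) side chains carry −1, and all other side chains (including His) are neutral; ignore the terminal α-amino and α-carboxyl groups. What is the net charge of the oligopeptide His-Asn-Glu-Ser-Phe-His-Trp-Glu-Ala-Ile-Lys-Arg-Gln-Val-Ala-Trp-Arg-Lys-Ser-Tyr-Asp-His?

+1

Positive (K, R): Lys11, Arg12, Arg17, Lys18 → +4.
Negative (D, E): Glu3, Glu8, Asp21 → −3.
Net charge = (+4) + (−3) = +1.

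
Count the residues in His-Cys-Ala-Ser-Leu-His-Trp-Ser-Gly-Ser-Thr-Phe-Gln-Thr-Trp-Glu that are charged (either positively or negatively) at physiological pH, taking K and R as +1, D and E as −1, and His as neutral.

Charged side chains at pH ~7.4: K, R (positive); D, E (negative).
Matching residues: Glu16.

1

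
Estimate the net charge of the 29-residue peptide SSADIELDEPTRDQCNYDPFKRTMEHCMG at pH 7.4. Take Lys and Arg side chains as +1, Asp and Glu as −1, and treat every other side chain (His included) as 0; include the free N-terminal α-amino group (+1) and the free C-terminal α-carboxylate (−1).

-4

Positive (K, R): R12, K21, R22 → +3.
Negative (D, E): D4, E6, D8, E9, D13, D18, E25 → −7.
The N-terminus (+1) and C-terminus (−1) cancel.
Net charge = (+3) + (−7) = −4.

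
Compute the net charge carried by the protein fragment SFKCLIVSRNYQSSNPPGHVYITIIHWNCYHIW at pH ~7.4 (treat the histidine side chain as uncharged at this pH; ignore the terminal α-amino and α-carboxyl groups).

+2

Near pH 7.4, K and R contribute +1 each, D and E contribute −1 each, and every other side chain (His included, as stated) is uncharged.
Positive (K, R): K3, R9 → +2.
Negative (D, E): none → −0.
Net charge = (+2) + (−0) = +2.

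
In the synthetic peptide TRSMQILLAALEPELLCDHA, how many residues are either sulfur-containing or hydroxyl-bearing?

4

Sulfur-containing: C, M. Hydroxyl-bearing: S, T, Y.
Sulfur-containing residues here: M4, C17 (2).
Hydroxyl-bearing residues here: T1, S3 (2).
The two groups share no amino acid, so total = 2 + 2 = 4.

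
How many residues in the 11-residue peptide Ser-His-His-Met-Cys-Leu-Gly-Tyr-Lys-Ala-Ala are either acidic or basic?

3

Acidic: D, E. Basic: H, K, R.
Acidic residues here: none (0).
Basic residues here: His2, His3, Lys9 (3).
The two groups share no amino acid, so total = 0 + 3 = 3.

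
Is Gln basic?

The basic amino acids are Lys (K), Arg (R), and His (H).
Glutamine is not in this group.

No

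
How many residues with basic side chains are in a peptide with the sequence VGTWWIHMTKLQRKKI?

5

The basic amino acids are Lys (K), Arg (R), and His (H).
Matching residues: H7, K10, R13, K14, K15.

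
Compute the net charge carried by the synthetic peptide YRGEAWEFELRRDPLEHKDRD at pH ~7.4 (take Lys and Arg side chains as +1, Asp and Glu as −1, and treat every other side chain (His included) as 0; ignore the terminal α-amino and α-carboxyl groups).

Positive (K, R): R2, R11, R12, K18, R20 → +5.
Negative (D, E): E4, E7, E9, D13, E16, D19, D21 → −7.
Net charge = (+5) + (−7) = −2.

-2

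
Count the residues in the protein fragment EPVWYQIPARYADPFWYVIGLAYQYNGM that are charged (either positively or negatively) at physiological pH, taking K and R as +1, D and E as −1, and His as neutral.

3

Charged side chains at pH ~7.4: K, R (positive); D, E (negative).
Matching residues: E1, R10, D13.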